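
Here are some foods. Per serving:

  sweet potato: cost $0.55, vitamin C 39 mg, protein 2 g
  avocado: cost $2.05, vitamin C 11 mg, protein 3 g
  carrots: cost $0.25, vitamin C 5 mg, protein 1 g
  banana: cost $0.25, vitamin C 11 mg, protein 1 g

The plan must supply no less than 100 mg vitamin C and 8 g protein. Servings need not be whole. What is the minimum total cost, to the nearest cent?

Compare the cost at each extreme point of the feasible region.
sweet potato only: max(100/39, 8/2) = 4 servings → $2.20.
avocado only: max(100/11, 8/3) = 9.091 servings → $18.64.
carrots only: max(100/5, 8/1) = 20 servings → $5.00.
banana only: max(100/11, 8/1) = 9.091 servings → $2.27.
sweet potato + avocado with both tight: 2.232 servings and 1.179 servings → $3.64.
sweet potato + carrots with both tight: 2.069 servings and 3.862 servings → $2.10.
sweet potato + banana with both tight: 0.7059 servings and 6.588 servings → $2.04.
avocado + carrots: intersection lies outside the first quadrant.
avocado + banana: the both-tight solution has a negative serving — not a feasible corner.
carrots + banana: intersection lies outside the first quadrant.
So the least-cost plan costs $2.04.

$2.04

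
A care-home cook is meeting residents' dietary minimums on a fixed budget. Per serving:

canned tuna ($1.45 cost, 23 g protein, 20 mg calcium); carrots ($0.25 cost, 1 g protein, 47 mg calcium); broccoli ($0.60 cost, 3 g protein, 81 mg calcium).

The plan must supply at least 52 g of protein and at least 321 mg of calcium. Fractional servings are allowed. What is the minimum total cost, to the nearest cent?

$4.40

canned tuna only: max(52/23, 321/20) = 16.05 servings → $23.27.
carrots only: max(52/1, 321/47) = 52 servings → $13.00.
broccoli only: max(52/3, 321/81) = 17.33 servings → $10.40.
canned tuna + carrots with both tight: 2.001 servings and 5.978 servings → $4.40.
canned tuna + broccoli with both tight: 1.802 servings and 3.518 servings → $4.72.
carrots + broccoli: intersection lies outside the first quadrant.
So the least-cost plan costs $4.40.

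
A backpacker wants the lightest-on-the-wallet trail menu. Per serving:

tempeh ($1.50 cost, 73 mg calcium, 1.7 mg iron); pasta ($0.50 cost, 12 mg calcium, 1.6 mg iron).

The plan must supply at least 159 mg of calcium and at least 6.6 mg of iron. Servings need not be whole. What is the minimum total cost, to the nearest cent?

tempeh only: max(159/73, 6.6/1.7) = 3.882 servings → $5.82.
pasta only: max(159/12, 6.6/1.6) = 13.25 servings → $6.62.
tempeh + pasta with both tight: 1.817 servings and 2.194 servings → $3.82.
The minimum over all feasible corners is $3.82.

$3.82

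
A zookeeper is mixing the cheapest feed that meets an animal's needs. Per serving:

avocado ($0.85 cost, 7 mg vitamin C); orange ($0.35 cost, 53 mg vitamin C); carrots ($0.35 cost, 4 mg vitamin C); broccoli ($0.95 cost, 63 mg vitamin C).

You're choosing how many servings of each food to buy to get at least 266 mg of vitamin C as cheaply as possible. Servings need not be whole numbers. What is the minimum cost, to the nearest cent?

$1.76

Cost per mg of vitamin C: orange $0.0066, broccoli $0.0151, carrots $0.0875, avocado $0.1214.
With no serving limits, use only orange: 266 mg / 53 mg = 5.019 servings × $0.35 = $1.76.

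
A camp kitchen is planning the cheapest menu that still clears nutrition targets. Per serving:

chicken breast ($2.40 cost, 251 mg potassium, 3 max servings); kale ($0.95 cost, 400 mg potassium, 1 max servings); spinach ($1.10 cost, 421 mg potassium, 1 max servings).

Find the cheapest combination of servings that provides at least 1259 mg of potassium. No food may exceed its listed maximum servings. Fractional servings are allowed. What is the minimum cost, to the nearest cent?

$6.24

Cost per mg of potassium: kale $0.0024, spinach $0.0026, chicken breast $0.0096.
Take 1 serving of kale: +400.0 mg potassium for $0.95 (total $0.95, still need 859.0 mg).
Take 1 serving of spinach: +421.0 mg potassium for $1.10 (total $2.05, still need 438.0 mg).
Take 1.745 servings of chicken breast: +438.0 mg potassium for $4.19 (total $6.24, still need 0.0 mg).
Greedy by cheapest-per-mg is optimal for a single linear constraint, so the minimum cost is $6.24.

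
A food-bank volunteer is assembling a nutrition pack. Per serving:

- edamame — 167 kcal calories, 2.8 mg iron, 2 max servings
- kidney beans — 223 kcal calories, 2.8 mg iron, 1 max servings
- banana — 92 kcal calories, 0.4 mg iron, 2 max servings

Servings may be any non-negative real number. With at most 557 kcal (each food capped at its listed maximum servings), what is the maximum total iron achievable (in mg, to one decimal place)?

8.4 mg

Iron per kcal: edamame 0.01677, kidney beans 0.01256, banana 0.004348.
Take 2 servings of edamame: uses 334 kcal, +5.6 mg iron (running total 5.6 mg).
Take 1 serving of kidney beans: uses 223 kcal, +2.8 mg iron (running total 8.4 mg).
Filling greedily by iron-per-kcal is optimal for one linear limit, giving 8.4 mg.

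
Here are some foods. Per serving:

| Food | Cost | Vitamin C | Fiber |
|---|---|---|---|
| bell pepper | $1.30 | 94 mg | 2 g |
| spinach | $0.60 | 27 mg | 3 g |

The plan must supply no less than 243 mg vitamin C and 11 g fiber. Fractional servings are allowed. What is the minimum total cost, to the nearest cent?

$3.91

At the optimum either one food covers both requirements or two foods hit both targets exactly; no other combination can be cheaper.
bell pepper only: max(243/94, 11/2) = 5.5 servings → $7.15.
spinach only: max(243/27, 11/3) = 9 servings → $5.40.
bell pepper + spinach with both tight: 1.895 servings and 2.404 servings → $3.91.
The minimum over all feasible corners is $3.91.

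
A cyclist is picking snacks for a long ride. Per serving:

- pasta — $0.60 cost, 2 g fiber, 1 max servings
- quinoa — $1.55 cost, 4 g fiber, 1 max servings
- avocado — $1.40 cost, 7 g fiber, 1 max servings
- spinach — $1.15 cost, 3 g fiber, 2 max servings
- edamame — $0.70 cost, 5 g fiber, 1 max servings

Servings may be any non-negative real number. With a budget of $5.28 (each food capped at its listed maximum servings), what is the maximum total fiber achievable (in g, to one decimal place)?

20.7 g

Fiber per dollar: edamame 7.143, avocado 5, pasta 3.333, spinach 2.609, quinoa 2.581.
Take 1 serving of edamame: spends $0.70, +5.0 g fiber (running total 5.0 g).
Take 1 serving of avocado: spends $1.40, +7.0 g fiber (running total 12.0 g).
Take 1 serving of pasta: spends $0.60, +2.0 g fiber (running total 14.0 g).
Take 2 servings of spinach: spends $2.30, +6.0 g fiber (running total 20.0 g).
Take 0.1806 servings of quinoa: spends $0.28, +0.7 g fiber (running total 20.7 g).
Greedy by best ratio exhausts the cost allowance optimally: 20.7 g.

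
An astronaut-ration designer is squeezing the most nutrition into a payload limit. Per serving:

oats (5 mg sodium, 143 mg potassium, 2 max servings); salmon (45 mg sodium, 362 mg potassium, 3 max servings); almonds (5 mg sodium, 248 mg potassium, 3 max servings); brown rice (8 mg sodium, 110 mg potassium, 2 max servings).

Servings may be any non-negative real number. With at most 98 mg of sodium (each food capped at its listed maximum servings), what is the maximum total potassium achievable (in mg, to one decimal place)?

1708.5 mg

Potassium per mg sodium: almonds 49.6, oats 28.6, brown rice 13.75, salmon 8.044.
Take 3 servings of almonds: uses 15 mg sodium, +744.0 mg potassium (running total 744.0 mg).
Take 2 servings of oats: uses 10 mg sodium, +286.0 mg potassium (running total 1030.0 mg).
Take 2 servings of brown rice: uses 16 mg sodium, +220.0 mg potassium (running total 1250.0 mg).
Take 1.267 servings of salmon: uses 57 mg sodium, +458.5 mg potassium (running total 1708.5 mg).
Filling greedily by potassium-per-mg sodium is optimal for one linear limit, giving 1708.5 mg.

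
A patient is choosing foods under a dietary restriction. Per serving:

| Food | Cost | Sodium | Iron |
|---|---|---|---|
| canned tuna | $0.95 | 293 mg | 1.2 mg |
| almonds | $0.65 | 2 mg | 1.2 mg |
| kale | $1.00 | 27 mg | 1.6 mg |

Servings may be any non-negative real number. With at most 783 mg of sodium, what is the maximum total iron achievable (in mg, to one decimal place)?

Iron per mg sodium: almonds 0.6, kale 0.05926, canned tuna 0.004096.
With no serving limits, spend the whole sodium allowance on almonds: 783 mg / 2 mg × 1.2 mg = 469.8 mg.

469.8 mg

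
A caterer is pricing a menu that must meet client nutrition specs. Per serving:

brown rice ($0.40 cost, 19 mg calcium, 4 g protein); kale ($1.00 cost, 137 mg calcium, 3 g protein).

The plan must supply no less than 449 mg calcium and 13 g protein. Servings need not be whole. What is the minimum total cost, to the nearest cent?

Check every corner: each single food scaled to meet both minima, and each pair solved so both constraints bind.
brown rice only: max(449/19, 13/4) = 23.63 servings → $9.45.
kale only: max(449/137, 13/3) = 4.333 servings → $4.33.
brown rice + kale with both tight: 0.8839 servings and 3.155 servings → $3.51.
Cheapest feasible corner: $3.51.

$3.51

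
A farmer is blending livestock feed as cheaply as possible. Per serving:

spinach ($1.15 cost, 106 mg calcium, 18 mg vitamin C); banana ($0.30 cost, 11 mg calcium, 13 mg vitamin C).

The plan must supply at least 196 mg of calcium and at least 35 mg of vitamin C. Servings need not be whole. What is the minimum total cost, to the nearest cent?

At the optimum either one food covers both requirements or two foods hit both targets exactly; no other combination can be cheaper.
spinach only: max(196/106, 35/18) = 1.944 servings → $2.24.
banana only: max(196/11, 35/13) = 17.82 servings → $5.35.
spinach + banana with both tight: 1.833 servings and 0.1542 servings → $2.15.
Cheapest feasible corner: $2.15.

$2.15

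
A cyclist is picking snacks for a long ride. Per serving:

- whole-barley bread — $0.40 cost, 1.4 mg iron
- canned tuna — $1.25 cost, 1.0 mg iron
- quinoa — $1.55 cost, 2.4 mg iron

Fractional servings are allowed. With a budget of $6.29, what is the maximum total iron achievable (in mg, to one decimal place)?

Iron per dollar: whole-barley bread 3.5, quinoa 1.548, canned tuna 0.8.
With no serving limits, spend the whole cost allowance on whole-barley bread: $6.29 / $0.40 × 1.4 mg = 22.0 mg.

22.0 mg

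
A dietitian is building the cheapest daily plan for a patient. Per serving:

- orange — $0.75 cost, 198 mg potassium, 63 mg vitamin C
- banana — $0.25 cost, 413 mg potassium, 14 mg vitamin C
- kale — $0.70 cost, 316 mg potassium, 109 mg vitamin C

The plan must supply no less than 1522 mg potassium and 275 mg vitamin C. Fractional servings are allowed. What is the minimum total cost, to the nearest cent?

$2.08

An LP optimum is at a vertex; with two nutrient constraints at most two foods are used. Check each candidate.
orange only: max(1522/198, 275/63) = 7.687 servings → $5.77.
banana only: max(1522/413, 275/14) = 19.64 servings → $4.91.
kale only: max(1522/316, 275/109) = 4.816 servings → $3.37.
orange + banana with both tight: 3.969 servings and 1.782 servings → $3.42.
orange + kale with both targets exact would need a negative amount; discard.
banana + kale with both tight: 1.946 servings and 2.273 servings → $2.08.
Cheapest feasible corner: $2.08.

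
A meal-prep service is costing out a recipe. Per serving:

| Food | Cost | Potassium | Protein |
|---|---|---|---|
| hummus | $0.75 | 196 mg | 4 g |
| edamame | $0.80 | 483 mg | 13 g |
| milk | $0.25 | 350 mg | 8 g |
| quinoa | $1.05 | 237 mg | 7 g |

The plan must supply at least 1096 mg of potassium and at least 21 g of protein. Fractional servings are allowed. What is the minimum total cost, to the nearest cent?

Check every corner: each single food scaled to meet both minima, and each pair solved so both constraints bind.
hummus only: max(1096/196, 21/4) = 5.592 servings → $4.19.
edamame only: max(1096/483, 21/13) = 2.269 servings → $1.82.
milk only: max(1096/350, 21/8) = 3.131 servings → $0.78.
quinoa only: max(1096/237, 21/7) = 4.624 servings → $4.86.
hummus + edamame: the both-tight solution has a negative serving — not a feasible corner.
hummus + milk: the both-tight solution has a negative serving — not a feasible corner.
hummus + quinoa: intersection lies outside the first quadrant.
edamame + milk: intersection lies outside the first quadrant.
edamame + quinoa with both targets exact would need a negative amount; discard.
milk + quinoa with both targets exact would need a negative amount; discard.
So the least-cost plan costs $0.78.

$0.78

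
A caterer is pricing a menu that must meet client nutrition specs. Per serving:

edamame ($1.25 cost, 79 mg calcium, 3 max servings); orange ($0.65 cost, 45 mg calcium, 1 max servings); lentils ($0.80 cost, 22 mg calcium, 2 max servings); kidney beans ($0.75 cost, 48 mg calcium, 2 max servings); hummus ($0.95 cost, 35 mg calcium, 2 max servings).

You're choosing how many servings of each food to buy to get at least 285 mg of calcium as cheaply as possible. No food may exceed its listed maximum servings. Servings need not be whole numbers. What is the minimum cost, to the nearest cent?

Cost per mg of calcium: orange $0.0144, kidney beans $0.0156, edamame $0.0158, hummus $0.0271, lentils $0.0364.
Take 1 serving of orange: +45.0 mg calcium for $0.65 (total $0.65, still need 240.0 mg).
Take 2 servings of kidney beans: +96.0 mg calcium for $1.50 (total $2.15, still need 144.0 mg).
Take 1.823 servings of edamame: +144.0 mg calcium for $2.28 (total $4.43, still need 0.0 mg).
Filling from the cheapest source first is optimal under one linear minimum: $4.43.

$4.43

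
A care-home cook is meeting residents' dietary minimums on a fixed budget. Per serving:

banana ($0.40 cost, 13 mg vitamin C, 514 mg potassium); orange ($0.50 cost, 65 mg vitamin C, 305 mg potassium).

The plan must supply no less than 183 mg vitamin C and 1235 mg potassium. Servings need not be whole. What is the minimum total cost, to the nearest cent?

With two linear requirements the optimum uses one or two foods; enumerate the corners.
banana only: max(183/13, 1235/514) = 14.08 servings → $5.63.
orange only: max(183/65, 1235/305) = 4.049 servings → $2.02.
banana + orange with both tight: 0.8307 servings and 2.649 servings → $1.66.
So the least-cost plan costs $1.66.

$1.66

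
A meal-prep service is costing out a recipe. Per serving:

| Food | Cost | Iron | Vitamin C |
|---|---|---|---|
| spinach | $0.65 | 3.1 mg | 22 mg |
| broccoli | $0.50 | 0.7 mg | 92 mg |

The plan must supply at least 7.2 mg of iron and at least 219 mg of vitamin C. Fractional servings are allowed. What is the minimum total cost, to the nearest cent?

$2.19

spinach only: max(7.2/3.1, 219/22) = 9.955 servings → $6.47.
broccoli only: max(7.2/0.7, 219/92) = 10.29 servings → $5.14.
spinach + broccoli with both tight: 1.887 servings and 1.929 servings → $2.19.
Cheapest feasible corner: $2.19.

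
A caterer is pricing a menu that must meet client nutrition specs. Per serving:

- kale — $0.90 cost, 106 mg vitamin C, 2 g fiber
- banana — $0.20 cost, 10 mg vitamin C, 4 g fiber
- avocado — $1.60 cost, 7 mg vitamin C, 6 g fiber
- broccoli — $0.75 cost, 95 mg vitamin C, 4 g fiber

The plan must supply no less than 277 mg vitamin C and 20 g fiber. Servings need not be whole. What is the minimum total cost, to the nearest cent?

$2.47

A basic optimal solution has at most two foods positive. Try each food alone and each pair with both targets met exactly.
kale only: max(277/106, 20/2) = 10 servings → $9.00.
banana only: max(277/10, 20/4) = 27.7 servings → $5.54.
avocado only: max(277/7, 20/6) = 39.57 servings → $63.31.
broccoli only: max(277/95, 20/4) = 5 servings → $3.75.
kale + banana with both tight: 2.248 servings and 3.876 servings → $2.80.
kale + avocado with both tight: 2.447 servings and 2.518 servings → $6.23.
kale + broccoli: intersection lies outside the first quadrant.
banana + avocado: the both-tight solution has a negative serving — not a feasible corner.
banana + broccoli with both tight: 2.329 servings and 2.671 servings → $2.47.
avocado + broccoli with both tight: 1.461 servings and 2.808 servings → $4.44.
Cheapest feasible corner: $2.47.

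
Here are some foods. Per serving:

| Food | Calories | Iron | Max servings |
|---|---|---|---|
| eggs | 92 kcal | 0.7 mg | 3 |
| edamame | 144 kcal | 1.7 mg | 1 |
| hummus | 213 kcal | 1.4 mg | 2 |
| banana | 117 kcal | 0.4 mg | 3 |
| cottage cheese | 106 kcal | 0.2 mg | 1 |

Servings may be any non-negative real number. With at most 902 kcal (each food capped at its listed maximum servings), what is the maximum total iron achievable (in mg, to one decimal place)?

Iron per kcal: edamame 0.01181, eggs 0.007609, hummus 0.006573, banana 0.003419, cottage cheese 0.001887.
Take 1 serving of edamame: uses 144 kcal, +1.7 mg iron (running total 1.7 mg).
Take 3 servings of eggs: uses 276 kcal, +2.1 mg iron (running total 3.8 mg).
Take 2 servings of hummus: uses 426 kcal, +2.8 mg iron (running total 6.6 mg).
Take 0.4786 servings of banana: uses 56 kcal, +0.2 mg iron (running total 6.8 mg).
Filling greedily by iron-per-kcal is optimal for one linear limit, giving 6.8 mg.

6.8 mg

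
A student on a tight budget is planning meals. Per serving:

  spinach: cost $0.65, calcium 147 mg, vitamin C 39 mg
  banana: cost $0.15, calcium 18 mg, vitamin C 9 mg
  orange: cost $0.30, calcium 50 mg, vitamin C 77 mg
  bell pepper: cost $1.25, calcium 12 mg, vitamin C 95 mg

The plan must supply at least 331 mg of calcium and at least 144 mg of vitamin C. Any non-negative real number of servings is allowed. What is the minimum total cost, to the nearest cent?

spinach only: max(331/147, 144/39) = 3.692 servings → $2.40.
banana only: max(331/18, 144/9) = 18.39 servings → $2.76.
orange only: max(331/50, 144/77) = 6.62 servings → $1.99.
bell pepper only: max(331/12, 144/95) = 27.58 servings → $34.48.
spinach + banana with both tight: 0.6232 servings and 13.3 servings → $2.40.
spinach + orange with both tight: 1.952 servings and 0.8815 servings → $1.53.
spinach + bell pepper with both tight: 2.202 servings and 0.6119 servings → $2.20.
banana + orange with both targets exact would need a negative amount; discard.
banana + bell pepper: the both-tight solution has a negative serving — not a feasible corner.
orange + bell pepper with both targets exact would need a negative amount; discard.
Cheapest feasible corner: $1.53.

$1.53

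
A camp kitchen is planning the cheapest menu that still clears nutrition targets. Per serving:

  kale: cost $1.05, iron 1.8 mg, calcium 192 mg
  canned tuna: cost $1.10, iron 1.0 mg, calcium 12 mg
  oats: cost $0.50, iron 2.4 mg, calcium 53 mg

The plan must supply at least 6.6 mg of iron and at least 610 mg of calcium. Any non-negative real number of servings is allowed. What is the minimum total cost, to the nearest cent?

$3.43

A basic optimal solution has at most two foods positive. Try each food alone and each pair with both targets met exactly.
kale only: max(6.6/1.8, 610/192) = 3.667 servings → $3.85.
canned tuna only: max(6.6/1.0, 610/12) = 50.83 servings → $55.92.
oats only: max(6.6/2.4, 610/53) = 11.51 servings → $5.75.
kale + canned tuna with both tight: 3.115 servings and 0.993 servings → $4.36.
kale + oats with both tight: 3.049 servings and 0.4631 servings → $3.43.
canned tuna + oats with both targets exact would need a negative amount; discard.
So the least-cost plan costs $3.43.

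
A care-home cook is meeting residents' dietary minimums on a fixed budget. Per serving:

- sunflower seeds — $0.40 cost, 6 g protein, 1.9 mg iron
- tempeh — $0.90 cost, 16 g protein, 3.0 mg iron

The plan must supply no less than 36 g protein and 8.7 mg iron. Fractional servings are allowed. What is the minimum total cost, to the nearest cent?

Check every corner: each single food scaled to meet both minima, and each pair solved so both constraints bind.
sunflower seeds only: max(36/6, 8.7/1.9) = 6 servings → $2.40.
tempeh only: max(36/16, 8.7/3.0) = 2.9 servings → $2.61.
sunflower seeds + tempeh with both tight: 2.516 servings and 1.306 servings → $2.18.
The minimum over all feasible corners is $2.18.

$2.18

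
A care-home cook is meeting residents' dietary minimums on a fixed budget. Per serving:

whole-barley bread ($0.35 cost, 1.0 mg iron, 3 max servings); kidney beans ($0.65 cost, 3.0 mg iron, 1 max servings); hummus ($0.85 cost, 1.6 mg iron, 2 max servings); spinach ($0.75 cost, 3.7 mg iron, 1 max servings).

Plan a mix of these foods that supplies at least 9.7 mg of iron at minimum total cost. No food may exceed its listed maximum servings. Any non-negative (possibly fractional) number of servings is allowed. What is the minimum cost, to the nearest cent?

$2.45

Cost per mg of iron: spinach $0.2027, kidney beans $0.2167, whole-barley bread $0.3500, hummus $0.5312.
Take 1 serving of spinach: +3.7 mg iron for $0.75 (total $0.75, still need 6.0 mg).
Take 1 serving of kidney beans: +3.0 mg iron for $0.65 (total $1.40, still need 3.0 mg).
Take 3 servings of whole-barley bread: +3.0 mg iron for $1.05 (total $2.45, still need 0.0 mg).
Filling from the cheapest source first is optimal under one linear minimum: $2.45.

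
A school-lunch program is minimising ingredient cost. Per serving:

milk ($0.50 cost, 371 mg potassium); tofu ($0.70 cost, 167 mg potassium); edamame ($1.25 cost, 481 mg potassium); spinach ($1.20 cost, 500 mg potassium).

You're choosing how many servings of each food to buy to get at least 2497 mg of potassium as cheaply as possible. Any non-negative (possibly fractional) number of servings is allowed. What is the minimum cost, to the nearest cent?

$3.37

Cost per mg of potassium: milk $0.0013, spinach $0.0024, edamame $0.0026, tofu $0.0042.
With no serving limits, use only milk: 2497 mg / 371 mg = 6.73 servings × $0.50 = $3.37.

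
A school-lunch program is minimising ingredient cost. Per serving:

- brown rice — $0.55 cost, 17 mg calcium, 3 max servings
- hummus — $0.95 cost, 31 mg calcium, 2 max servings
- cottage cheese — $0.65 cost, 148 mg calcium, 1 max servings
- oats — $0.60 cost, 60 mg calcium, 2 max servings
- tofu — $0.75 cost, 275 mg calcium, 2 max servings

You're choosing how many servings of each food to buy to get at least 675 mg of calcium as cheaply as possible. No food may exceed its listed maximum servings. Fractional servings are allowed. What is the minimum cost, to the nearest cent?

Cost per mg of calcium: tofu $0.0027, cottage cheese $0.0044, oats $0.0100, hummus $0.0306, brown rice $0.0324.
Take 2 servings of tofu: +550.0 mg calcium for $1.50 (total $1.50, still need 125.0 mg).
Take 0.8446 servings of cottage cheese: +125.0 mg calcium for $0.55 (total $2.05, still need 0.0 mg).
Greedy by cheapest-per-mg is optimal for a single linear constraint, so the minimum cost is $2.05.

$2.05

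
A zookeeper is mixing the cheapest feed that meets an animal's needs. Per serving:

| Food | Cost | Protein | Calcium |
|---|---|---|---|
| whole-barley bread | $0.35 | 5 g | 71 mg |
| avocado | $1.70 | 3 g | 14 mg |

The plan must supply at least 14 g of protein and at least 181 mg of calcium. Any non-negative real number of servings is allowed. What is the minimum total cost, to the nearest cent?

This is a tiny linear program; its minimum lies at a vertex of the feasible set. List the vertices and price them.
whole-barley bread only: max(14/5, 181/71) = 2.8 servings → $0.98.
avocado only: max(14/3, 181/14) = 12.93 servings → $21.98.
whole-barley bread + avocado with both tight: 2.427 servings and 0.6224 servings → $1.91.
So the least-cost plan costs $0.98.

$0.98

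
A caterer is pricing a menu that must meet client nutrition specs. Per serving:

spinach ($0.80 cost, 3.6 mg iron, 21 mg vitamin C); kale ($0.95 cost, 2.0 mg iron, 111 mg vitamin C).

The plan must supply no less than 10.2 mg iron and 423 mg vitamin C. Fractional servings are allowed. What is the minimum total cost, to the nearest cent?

$4.12

Minimising a linear cost over {iron ≥ 10.2, vitamin C ≥ 423, servings ≥ 0} — the optimum is at a vertex, using one or two foods.
spinach only: max(10.2/3.6, 423/21) = 20.14 servings → $16.11.
kale only: max(10.2/2.0, 423/111) = 5.1 servings → $4.84.
spinach + kale with both tight: 0.8003 servings and 3.659 servings → $4.12.
Cheapest feasible corner: $4.12.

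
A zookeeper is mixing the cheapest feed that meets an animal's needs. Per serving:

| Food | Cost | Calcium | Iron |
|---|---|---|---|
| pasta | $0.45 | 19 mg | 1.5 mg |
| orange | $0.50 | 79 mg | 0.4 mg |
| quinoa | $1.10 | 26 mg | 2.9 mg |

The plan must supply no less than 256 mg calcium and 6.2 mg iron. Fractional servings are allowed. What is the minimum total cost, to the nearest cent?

pasta only: max(256/19, 6.2/1.5) = 13.47 servings → $6.06.
orange only: max(256/79, 6.2/0.4) = 15.5 servings → $7.75.
quinoa only: max(256/26, 6.2/2.9) = 9.846 servings → $10.83.
pasta + orange with both tight: 3.493 servings and 2.4 servings → $2.77.
pasta + quinoa: intersection lies outside the first quadrant.
orange + quinoa with both tight: 2.658 servings and 1.771 servings → $3.28.
Cheapest feasible corner: $2.77.

$2.77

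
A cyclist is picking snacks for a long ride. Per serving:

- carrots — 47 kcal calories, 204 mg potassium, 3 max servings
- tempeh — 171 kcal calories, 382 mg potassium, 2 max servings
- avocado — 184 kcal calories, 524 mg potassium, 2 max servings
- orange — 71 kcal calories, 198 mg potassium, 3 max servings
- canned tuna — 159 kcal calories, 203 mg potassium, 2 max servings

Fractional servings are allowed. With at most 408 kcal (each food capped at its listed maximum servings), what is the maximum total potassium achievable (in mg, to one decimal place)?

Potassium per kcal: carrots 4.34, avocado 2.848, orange 2.789, tempeh 2.234, canned tuna 1.277.
Take 3 servings of carrots: uses 141 kcal, +612.0 mg potassium (running total 612.0 mg).
Take 1.451 servings of avocado: uses 267 kcal, +760.4 mg potassium (running total 1372.4 mg).
Filling greedily by potassium-per-kcal is optimal for one linear limit, giving 1372.4 mg.

1372.4 mg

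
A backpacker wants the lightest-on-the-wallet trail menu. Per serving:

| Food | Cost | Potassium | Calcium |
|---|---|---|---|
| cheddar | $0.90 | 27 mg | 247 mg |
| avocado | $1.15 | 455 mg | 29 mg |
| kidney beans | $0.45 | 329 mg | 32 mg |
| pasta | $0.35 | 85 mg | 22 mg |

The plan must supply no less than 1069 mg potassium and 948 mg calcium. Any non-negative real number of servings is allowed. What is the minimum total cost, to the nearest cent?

cheddar only: max(1069/27, 948/247) = 39.59 servings → $35.63.
avocado only: max(1069/455, 948/29) = 32.69 servings → $37.59.
kidney beans only: max(1069/329, 948/32) = 29.62 servings → $13.33.
pasta only: max(1069/85, 948/22) = 43.09 servings → $15.08.
cheddar + avocado with both tight: 3.587 servings and 2.137 servings → $5.69.
cheddar + kidney beans with both tight: 3.454 servings and 2.966 servings → $4.44.
cheddar + pasta with both tight: 2.797 servings and 11.69 servings → $6.61.
avocado + kidney beans: the both-tight solution has a negative serving — not a feasible corner.
avocado + pasta: intersection lies outside the first quadrant.
kidney beans + pasta: the both-tight solution has a negative serving — not a feasible corner.
Cheapest feasible corner: $4.44.

$4.44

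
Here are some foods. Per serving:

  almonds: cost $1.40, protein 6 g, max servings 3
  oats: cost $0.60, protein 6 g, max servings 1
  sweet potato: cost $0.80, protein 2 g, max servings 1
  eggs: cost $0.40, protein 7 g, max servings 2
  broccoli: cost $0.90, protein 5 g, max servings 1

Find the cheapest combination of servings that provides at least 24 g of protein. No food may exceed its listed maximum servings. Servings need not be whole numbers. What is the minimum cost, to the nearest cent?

Cost per g of protein: eggs $0.0571, oats $0.1000, broccoli $0.1800, almonds $0.2333, sweet potato $0.4000.
Take 2 servings of eggs: +14.0 g protein for $0.80 (total $0.80, still need 10.0 g).
Take 1 serving of oats: +6.0 g protein for $0.60 (total $1.40, still need 4.0 g).
Take 0.8 servings of broccoli: +4.0 g protein for $0.72 (total $2.12, still need 0.0 g).
Filling from the cheapest source first is optimal under one linear minimum: $2.12.

$2.12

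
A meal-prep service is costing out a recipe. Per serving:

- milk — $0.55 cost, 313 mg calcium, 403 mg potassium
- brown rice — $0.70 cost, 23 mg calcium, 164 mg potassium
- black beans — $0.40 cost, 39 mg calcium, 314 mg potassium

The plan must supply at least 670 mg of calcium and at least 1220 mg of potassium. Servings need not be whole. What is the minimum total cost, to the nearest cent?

With two linear requirements the optimum uses one or two foods; enumerate the corners.
milk only: max(670/313, 1220/403) = 3.027 servings → $1.67.
brown rice only: max(670/23, 1220/164) = 29.13 servings → $20.39.
black beans only: max(670/39, 1220/314) = 17.18 servings → $6.87.
milk + brown rice with both tight: 1.945 servings and 2.659 servings → $2.93.
milk + black beans with both tight: 1.972 servings and 1.355 servings → $1.63.
brown rice + black beans: intersection lies outside the first quadrant.
So the least-cost plan costs $1.63.

$1.63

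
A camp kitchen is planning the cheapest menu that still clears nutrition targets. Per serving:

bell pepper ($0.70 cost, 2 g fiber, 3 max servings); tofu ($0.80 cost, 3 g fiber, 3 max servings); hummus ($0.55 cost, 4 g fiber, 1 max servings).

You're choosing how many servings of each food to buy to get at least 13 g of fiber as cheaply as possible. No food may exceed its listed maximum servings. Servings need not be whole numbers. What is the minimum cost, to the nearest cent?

Cost per g of fiber: hummus $0.1375, tofu $0.2667, bell pepper $0.3500.
Take 1 serving of hummus: +4.0 g fiber for $0.55 (total $0.55, still need 9.0 g).
Take 3 servings of tofu: +9.0 g fiber for $2.40 (total $2.95, still need 0.0 g).
Filling from the cheapest source first is optimal under one linear minimum: $2.95.

$2.95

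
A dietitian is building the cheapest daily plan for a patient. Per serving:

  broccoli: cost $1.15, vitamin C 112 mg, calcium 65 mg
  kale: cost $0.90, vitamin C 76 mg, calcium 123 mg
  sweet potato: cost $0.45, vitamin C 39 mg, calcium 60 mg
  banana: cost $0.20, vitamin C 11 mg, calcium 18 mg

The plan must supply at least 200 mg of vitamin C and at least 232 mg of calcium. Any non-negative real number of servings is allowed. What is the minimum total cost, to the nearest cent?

$2.21

With two linear requirements the optimum uses one or two foods; enumerate the corners.
broccoli only: max(200/112, 232/65) = 3.569 servings → $4.10.
kale only: max(200/76, 232/123) = 2.632 servings → $2.37.
sweet potato only: max(200/39, 232/60) = 5.128 servings → $2.31.
banana only: max(200/11, 232/18) = 18.18 servings → $3.64.
broccoli + kale with both tight: 0.7886 servings and 1.469 servings → $2.23.
broccoli + sweet potato with both tight: 0.7054 servings and 3.103 servings → $2.21.
broccoli + banana with both tight: 0.8055 servings and 9.98 servings → $2.92.
kale + sweet potato with both targets exact would need a negative amount; discard.
kale + banana: the both-tight solution has a negative serving — not a feasible corner.
sweet potato + banana with both targets exact would need a negative amount; discard.
So the least-cost plan costs $2.21.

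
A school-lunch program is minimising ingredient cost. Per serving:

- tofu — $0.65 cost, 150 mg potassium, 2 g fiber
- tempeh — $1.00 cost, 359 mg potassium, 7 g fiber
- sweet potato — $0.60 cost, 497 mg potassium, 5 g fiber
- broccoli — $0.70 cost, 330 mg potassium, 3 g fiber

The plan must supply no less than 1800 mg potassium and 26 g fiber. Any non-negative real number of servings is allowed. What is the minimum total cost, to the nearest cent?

$3.12

tofu only: max(1800/150, 26/2) = 13 servings → $8.45.
tempeh only: max(1800/359, 26/7) = 5.014 servings → $5.01.
sweet potato only: max(1800/497, 26/5) = 5.2 servings → $3.12.
broccoli only: max(1800/330, 26/3) = 8.667 servings → $6.07.
tofu + tempeh with both tight: 9.837 servings and 0.9036 servings → $7.30.
tofu + sweet potato: the both-tight solution has a negative serving — not a feasible corner.
tofu + broccoli with both targets exact would need a negative amount; discard.
tempeh + sweet potato with both tight: 2.329 servings and 1.939 servings → $3.49.
tempeh + broccoli with both tight: 2.579 servings and 2.649 servings → $4.43.
sweet potato + broccoli: the both-tight solution has a negative serving — not a feasible corner.
The minimum over all feasible corners is $3.12.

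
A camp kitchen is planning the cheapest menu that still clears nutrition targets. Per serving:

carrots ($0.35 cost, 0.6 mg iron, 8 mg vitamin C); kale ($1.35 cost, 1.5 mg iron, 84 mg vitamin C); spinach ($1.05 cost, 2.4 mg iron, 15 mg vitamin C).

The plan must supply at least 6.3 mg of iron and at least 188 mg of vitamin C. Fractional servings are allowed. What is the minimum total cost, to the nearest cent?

$4.14

carrots only: max(6.3/0.6, 188/8) = 23.5 servings → $8.22.
kale only: max(6.3/1.5, 188/84) = 4.2 servings → $5.67.
spinach only: max(6.3/2.4, 188/15) = 12.53 servings → $13.16.
carrots + kale with both tight: 6.438 servings and 1.625 servings → $4.45.
carrots + spinach: intersection lies outside the first quadrant.
kale + spinach with both tight: 1.992 servings and 1.38 servings → $4.14.
The minimum over all feasible corners is $4.14.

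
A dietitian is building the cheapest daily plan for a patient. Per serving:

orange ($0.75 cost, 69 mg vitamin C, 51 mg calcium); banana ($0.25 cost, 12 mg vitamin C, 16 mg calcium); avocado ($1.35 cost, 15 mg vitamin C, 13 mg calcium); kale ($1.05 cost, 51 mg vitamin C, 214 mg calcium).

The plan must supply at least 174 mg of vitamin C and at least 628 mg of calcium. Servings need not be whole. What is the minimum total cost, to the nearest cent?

$3.30

The cheapest plan sits at a corner of the feasible region — with two constraints it uses at most two foods.
orange only: max(174/69, 628/51) = 12.31 servings → $9.24.
banana only: max(174/12, 628/16) = 39.25 servings → $9.81.
avocado only: max(174/15, 628/13) = 48.31 servings → $65.22.
kale only: max(174/51, 628/214) = 3.412 servings → $3.58.
orange + banana: intersection lies outside the first quadrant.
orange + avocado: intersection lies outside the first quadrant.
orange + kale with both tight: 0.4281 servings and 2.833 servings → $3.30.
banana + avocado with both targets exact would need a negative amount; discard.
banana + kale with both tight: 2.973 servings and 2.712 servings → $3.59.
avocado + kale with both tight: 2.045 servings and 2.81 servings → $5.71.
The minimum over all feasible corners is $3.30.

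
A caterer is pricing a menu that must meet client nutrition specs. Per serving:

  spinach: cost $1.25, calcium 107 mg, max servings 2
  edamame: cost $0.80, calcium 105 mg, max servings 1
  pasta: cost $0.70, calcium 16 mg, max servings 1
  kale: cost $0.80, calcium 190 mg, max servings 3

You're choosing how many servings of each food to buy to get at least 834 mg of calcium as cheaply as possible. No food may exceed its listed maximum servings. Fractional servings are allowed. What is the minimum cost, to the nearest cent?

$5.06

Cost per mg of calcium: kale $0.0042, edamame $0.0076, spinach $0.0117, pasta $0.0437.
Take 3 servings of kale: +570.0 mg calcium for $2.40 (total $2.40, still need 264.0 mg).
Take 1 serving of edamame: +105.0 mg calcium for $0.80 (total $3.20, still need 159.0 mg).
Take 1.486 servings of spinach: +159.0 mg calcium for $1.86 (total $5.06, still need 0.0 mg).
Greedy by cheapest-per-mg is optimal for a single linear constraint, so the minimum cost is $5.06.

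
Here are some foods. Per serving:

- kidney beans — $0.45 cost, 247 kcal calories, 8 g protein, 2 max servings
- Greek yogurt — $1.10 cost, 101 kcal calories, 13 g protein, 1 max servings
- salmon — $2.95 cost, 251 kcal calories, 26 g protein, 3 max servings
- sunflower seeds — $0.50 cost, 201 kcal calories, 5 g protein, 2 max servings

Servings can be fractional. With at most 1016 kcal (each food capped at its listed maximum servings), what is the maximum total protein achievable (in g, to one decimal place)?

96.2 g

Protein per kcal: Greek yogurt 0.1287, salmon 0.1036, kidney beans 0.03239, sunflower seeds 0.02488.
Take 1 serving of Greek yogurt: uses 101 kcal, +13.0 g protein (running total 13.0 g).
Take 3 servings of salmon: uses 753 kcal, +78.0 g protein (running total 91.0 g).
Take 0.6559 servings of kidney beans: uses 162 kcal, +5.2 g protein (running total 96.2 g).
Greedy by best ratio exhausts the calories allowance optimally: 96.2 g.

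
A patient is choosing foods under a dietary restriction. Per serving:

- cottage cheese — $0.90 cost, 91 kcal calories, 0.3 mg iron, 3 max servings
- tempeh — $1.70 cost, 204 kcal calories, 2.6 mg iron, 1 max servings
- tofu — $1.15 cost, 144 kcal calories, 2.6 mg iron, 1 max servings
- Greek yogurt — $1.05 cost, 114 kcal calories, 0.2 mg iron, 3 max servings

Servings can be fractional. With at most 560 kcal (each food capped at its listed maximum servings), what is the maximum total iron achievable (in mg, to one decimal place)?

Iron per kcal: tofu 0.01806, tempeh 0.01275, cottage cheese 0.003297, Greek yogurt 0.001754.
Take 1 serving of tofu: uses 144 kcal, +2.6 mg iron (running total 2.6 mg).
Take 1 serving of tempeh: uses 204 kcal, +2.6 mg iron (running total 5.2 mg).
Take 2.33 servings of cottage cheese: uses 212 kcal, +0.7 mg iron (running total 5.9 mg).
Greedy by best ratio exhausts the calories allowance optimally: 5.9 mg.

5.9 mg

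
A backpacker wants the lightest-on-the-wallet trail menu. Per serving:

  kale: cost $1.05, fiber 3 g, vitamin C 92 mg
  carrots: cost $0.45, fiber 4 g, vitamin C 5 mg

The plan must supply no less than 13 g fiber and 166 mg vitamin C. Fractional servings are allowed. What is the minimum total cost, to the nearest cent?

For a min-cost LP with two ≥-constraints, a basic feasible solution has at most two positive variables.
kale only: max(13/3, 166/92) = 4.333 servings → $4.55.
carrots only: max(13/4, 166/5) = 33.2 servings → $14.94.
kale + carrots with both tight: 1.697 servings and 1.977 servings → $2.67.
So the least-cost plan costs $2.67.

$2.67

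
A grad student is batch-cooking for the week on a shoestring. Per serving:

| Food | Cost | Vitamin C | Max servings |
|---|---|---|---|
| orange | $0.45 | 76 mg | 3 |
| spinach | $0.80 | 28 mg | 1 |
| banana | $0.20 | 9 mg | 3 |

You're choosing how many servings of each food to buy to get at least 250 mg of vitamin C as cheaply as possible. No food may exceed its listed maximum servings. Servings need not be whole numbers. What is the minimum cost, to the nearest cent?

$1.84

Cost per mg of vitamin C: orange $0.0059, banana $0.0222, spinach $0.0286.
Take 3 servings of orange: +228.0 mg vitamin C for $1.35 (total $1.35, still need 22.0 mg).
Take 2.444 servings of banana: +22.0 mg vitamin C for $0.49 (total $1.84, still need 0.0 mg).
Filling from the cheapest source first is optimal under one linear minimum: $1.84.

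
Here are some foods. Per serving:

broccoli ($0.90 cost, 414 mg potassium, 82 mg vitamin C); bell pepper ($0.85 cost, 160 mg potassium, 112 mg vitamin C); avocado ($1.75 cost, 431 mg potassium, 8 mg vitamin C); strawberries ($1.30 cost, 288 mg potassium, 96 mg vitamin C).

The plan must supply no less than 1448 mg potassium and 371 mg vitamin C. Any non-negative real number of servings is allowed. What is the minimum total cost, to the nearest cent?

With two linear requirements the optimum uses one or two foods; enumerate the corners.
broccoli only: max(1448/414, 371/82) = 4.524 servings → $4.07.
bell pepper only: max(1448/160, 371/112) = 9.05 servings → $7.69.
avocado only: max(1448/431, 371/8) = 46.38 servings → $81.16.
strawberries only: max(1448/288, 371/96) = 5.028 servings → $6.54.
broccoli + bell pepper with both tight: 3.092 servings and 1.048 servings → $3.67.
broccoli + avocado: intersection lies outside the first quadrant.
broccoli + strawberries with both tight: 1.994 servings and 2.161 servings → $4.60.
bell pepper + avocado with both tight: 3.156 servings and 2.188 servings → $6.51.
bell pepper + strawberries: the both-tight solution has a negative serving — not a feasible corner.
avocado + strawberries with both tight: 0.8231 servings and 3.796 servings → $6.38.
Cheapest feasible corner: $3.67.

$3.67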